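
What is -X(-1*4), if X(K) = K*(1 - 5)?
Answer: -16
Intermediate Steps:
X(K) = -4*K (X(K) = K*(-4) = -4*K)
-X(-1*4) = -(-4)*(-1*4) = -(-4)*(-4) = -1*16 = -16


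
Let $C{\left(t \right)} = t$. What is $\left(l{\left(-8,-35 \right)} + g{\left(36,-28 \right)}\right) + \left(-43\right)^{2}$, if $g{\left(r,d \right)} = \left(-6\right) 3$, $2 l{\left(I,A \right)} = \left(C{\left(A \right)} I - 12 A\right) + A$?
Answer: $\frac{4327}{2} \approx 2163.5$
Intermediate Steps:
$l{\left(I,A \right)} = - \frac{11 A}{2} + \frac{A I}{2}$ ($l{\left(I,A \right)} = \frac{\left(A I - 12 A\right) + A}{2} = \frac{\left(- 12 A + A I\right) + A}{2} = \frac{- 11 A + A I}{2} = - \frac{11 A}{2} + \frac{A I}{2}$)
$g{\left(r,d \right)} = -18$
$\left(l{\left(-8,-35 \right)} + g{\left(36,-28 \right)}\right) + \left(-43\right)^{2} = \left(\frac{1}{2} \left(-35\right) \left(-11 - 8\right) - 18\right) + \left(-43\right)^{2} = \left(\frac{1}{2} \left(-35\right) \left(-19\right) - 18\right) + 1849 = \left(\frac{665}{2} - 18\right) + 1849 = \frac{629}{2} + 1849 = \frac{4327}{2}$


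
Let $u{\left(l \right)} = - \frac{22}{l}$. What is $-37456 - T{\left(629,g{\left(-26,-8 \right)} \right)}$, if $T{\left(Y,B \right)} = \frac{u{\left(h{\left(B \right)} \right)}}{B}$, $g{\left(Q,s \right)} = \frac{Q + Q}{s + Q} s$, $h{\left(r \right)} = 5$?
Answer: $- \frac{19477307}{520} \approx -37456.0$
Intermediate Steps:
$g{\left(Q,s \right)} = \frac{2 Q s}{Q + s}$ ($g{\left(Q,s \right)} = \frac{2 Q}{Q + s} s = \frac{2 Q s}{Q + s}$)
$T{\left(Y,B \right)} = - \frac{22}{5 B}$ ($T{\left(Y,B \right)} = \frac{\left(-22\right) \frac{1}{5}}{B} = - \frac{22}{5 B}$)
$-37456 - T{\left(629,g{\left(-26,-8 \right)} \right)} = -37456 - - \frac{22}{5 \cdot 2 \left(-26\right) \left(-8\right) \frac{1}{-26 - 8}} = -37456 - - \frac{22}{5 \cdot 2 \left(-26\right) \left(-8\right) \frac{1}{-34}} = -37456 - - \frac{22}{5 \cdot 2 \left(-26\right) \left(-8\right) \left(- \frac{1}{34}\right)} = -37456 - - \frac{22}{5 \left(- \frac{208}{17}\right)} = -37456 - \left(- \frac{22}{5}\right) \left(- \frac{17}{208}\right) = -37456 - \frac{187}{520} = - \frac{19477307}{520}$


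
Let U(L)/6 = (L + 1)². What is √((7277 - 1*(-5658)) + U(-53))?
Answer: √29159 ≈ 170.76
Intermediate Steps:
U(L) = 6*(1 + L)² (U(L) = 6*(L + 1)² = 6*(1 + L)²)
√((7277 - 1*(-5658)) + U(-53)) = √((7277 - 1*(-5658)) + 6*(1 - 53)²) = √((7277 + 5658) + 6*(-52)²) = √(12935 + 6*2704) = √(12935 + 16224) = √29159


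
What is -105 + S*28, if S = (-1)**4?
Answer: -77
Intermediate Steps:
S = 1
-105 + S*28 = -105 + 1*28 = -105 + 28 = -77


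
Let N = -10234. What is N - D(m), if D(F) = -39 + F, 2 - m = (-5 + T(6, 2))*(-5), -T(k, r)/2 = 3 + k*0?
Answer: -10142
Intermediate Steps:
T(k, r) = -6 (T(k, r) = -2*(3 + k*0) = -2*(3 + 0) = -2*3 = -6)
m = -53 (m = 2 - (-5 - 6)*(-5) = 2 - (-11)*(-5) = 2 - 1*55 = 2 - 55 = -53)
N - D(m) = -10234 - (-39 - 53) = -10234 - 1*(-92) = -10234 + 92 = -10142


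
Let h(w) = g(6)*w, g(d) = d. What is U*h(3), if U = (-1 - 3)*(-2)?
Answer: 144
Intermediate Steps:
U = 8 (U = -4*(-2) = 8)
h(w) = 6*w
U*h(3) = 8*(6*3) = 8*18 = 144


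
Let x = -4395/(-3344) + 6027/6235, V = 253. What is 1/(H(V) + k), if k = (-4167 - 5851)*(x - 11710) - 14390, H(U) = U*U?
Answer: 10424920/1223234557164063 ≈ 8.5224e-9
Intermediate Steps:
x = 47557113/20849840 (x = -4395*(-1/3344) + 6027*(1/6235) = 4395/3344 + 6027/6235 = 47557113/20849840 ≈ 2.2809)
H(U) = U²
k = 1222567268459783/10424920 (k = (-4167 - 5851)*(47557113/20849840 - 11710) - 14390 = -10018*(-244104069287/20849840) - 14390 = 1222717283058583/10424920 - 14390 = 1222567268459783/10424920 ≈ 1.1727e+8)
1/(H(V) + k) = 1/(253² + 1222567268459783/10424920) = 1/(64009 + 1222567268459783/10424920) = 1/(1223234557164063/10424920) = 10424920/1223234557164063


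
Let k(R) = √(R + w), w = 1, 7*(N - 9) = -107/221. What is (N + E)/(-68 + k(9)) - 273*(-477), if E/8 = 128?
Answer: 9111670063/69979 - 266324*√10/1189643 ≈ 1.3021e+5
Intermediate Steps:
N = 13816/1547 (N = 9 + (-107/221)/7 = 9 + (-107*1/221)/7 = 9 + (⅐)*(-107/221) = 9 - 107/1547 = 13816/1547 ≈ 8.9308)
E = 1024 (E = 8*128 = 1024)
k(R) = √(1 + R) (k(R) = √(R + 1) = √(1 + R))
(N + E)/(-68 + k(9)) - 273*(-477) = (13816/1547 + 1024)/(-68 + √(1 + 9)) - 273*(-477) = 1597944/(1547*(-68 + √10)) + 130221 = 130221 + 1597944/(1547*(-68 + √10))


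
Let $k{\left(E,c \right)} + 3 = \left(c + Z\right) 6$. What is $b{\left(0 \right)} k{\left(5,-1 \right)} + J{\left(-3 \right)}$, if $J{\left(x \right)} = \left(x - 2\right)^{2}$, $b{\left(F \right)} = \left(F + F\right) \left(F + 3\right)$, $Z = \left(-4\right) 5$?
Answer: $25$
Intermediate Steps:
$Z = -20$
$k{\left(E,c \right)} = -123 + 6 c$ ($k{\left(E,c \right)} = -3 + \left(c - 20\right) 6 = -3 + \left(-20 + c\right) 6 = -3 + \left(-120 + 6 c\right) = -123 + 6 c$)
$b{\left(F \right)} = 2 F \left(3 + F\right)$
$J{\left(x \right)} = \left(-2 + x\right)^{2}$
$b{\left(0 \right)} k{\left(5,-1 \right)} + J{\left(-3 \right)} = 2 \cdot 0 \left(3 + 0\right) \left(-123 + 6 \left(-1\right)\right) + \left(-2 - 3\right)^{2} = 2 \cdot 0 \cdot 3 \left(-123 - 6\right) + \left(-5\right)^{2} = 0 \left(-129\right) + 25 = 0 + 25 = 25$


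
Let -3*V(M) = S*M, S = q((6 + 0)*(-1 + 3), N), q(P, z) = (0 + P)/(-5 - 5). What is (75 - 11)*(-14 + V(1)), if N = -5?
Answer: -4352/5 ≈ -870.40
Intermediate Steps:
q(P, z) = -P/10 (q(P, z) = P/(-10) = P*(-⅒) = -P/10)
S = -6/5 (S = -(6 + 0)*(-1 + 3)/10 = -3*2/5 = -⅒*12 = -6/5 ≈ -1.2000)
V(M) = 2*M/5 (V(M) = -(-2)*M/5 = 2*M/5)
(75 - 11)*(-14 + V(1)) = (75 - 11)*(-14 + (⅖)*1) = 64*(-14 + ⅖) = 64*(-68/5) = -4352/5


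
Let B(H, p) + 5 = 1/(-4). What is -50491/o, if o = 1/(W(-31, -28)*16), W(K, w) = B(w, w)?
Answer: 4241244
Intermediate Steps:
B(H, p) = -21/4 (B(H, p) = -5 + 1/(-4) = -5 - ¼ = -21/4)
W(K, w) = -21/4
o = -1/84 (o = 1/(-21/4*16) = 1/(-84) = -1/84 ≈ -0.011905)
-50491/o = -50491/(-1/84) = -50491*(-84) = 4241244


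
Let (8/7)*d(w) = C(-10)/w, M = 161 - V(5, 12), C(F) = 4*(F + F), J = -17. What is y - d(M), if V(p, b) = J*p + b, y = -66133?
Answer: -7737526/117 ≈ -66133.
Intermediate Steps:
C(F) = 8*F (C(F) = 4*(2*F) = 8*F)
V(p, b) = b - 17*p (V(p, b) = -17*p + b = b - 17*p)
M = 234 (M = 161 - (12 - 17*5) = 161 - (12 - 85) = 161 - 1*(-73) = 161 + 73 = 234)
d(w) = -70/w (d(w) = 7*((8*(-10))/w)/8 = 7*(-80/w)/8 = -70/w)
y - d(M) = -66133 - (-70)/234 = -66133 - 1*(-35/117) = -66133 + 35/117 = -7737526/117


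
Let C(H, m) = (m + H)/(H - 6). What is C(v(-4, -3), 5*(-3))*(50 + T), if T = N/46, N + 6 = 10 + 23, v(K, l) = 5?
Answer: 11635/23 ≈ 505.87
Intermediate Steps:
N = 27 (N = -6 + (10 + 23) = -6 + 33 = 27)
T = 27/46 ≈ 0.58696
C(H, m) = (H + m)/(-6 + H)
C(v(-4, -3), 5*(-3))*(50 + T) = ((5 + 5*(-3))/(-6 + 5))*(50 + 27/46) = ((5 - 15)/(-1))*(2327/46) = -1*(-10)*(2327/46) = 10*(2327/46) = 11635/23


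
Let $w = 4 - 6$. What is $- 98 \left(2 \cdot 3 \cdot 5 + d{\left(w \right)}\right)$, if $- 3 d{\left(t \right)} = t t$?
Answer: $- \frac{8428}{3} \approx -2809.3$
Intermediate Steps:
$w = -2$
$d{\left(t \right)} = - \frac{t^{2}}{3}$ ($d{\left(t \right)} = - \frac{t t}{3} = - \frac{t^{2}}{3}$)
$- 98 \left(2 \cdot 3 \cdot 5 + d{\left(w \right)}\right) = - 98 \left(2 \cdot 3 \cdot 5 - \frac{\left(-2\right)^{2}}{3}\right) = - 98 \left(6 \cdot 5 - \frac{4}{3}\right) = - 98 \left(30 - \frac{4}{3}\right) = \left(-98\right) \frac{86}{3} = - \frac{8428}{3}$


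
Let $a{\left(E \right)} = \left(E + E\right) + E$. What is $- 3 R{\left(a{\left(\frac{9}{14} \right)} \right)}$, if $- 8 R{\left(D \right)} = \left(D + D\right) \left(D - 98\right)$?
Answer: $- \frac{108945}{784} \approx -138.96$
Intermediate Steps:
$a{\left(E \right)} = 3 E$ ($a{\left(E \right)} = 2 E + E = 3 E$)
$R{\left(D \right)} = - \frac{D \left(-98 + D\right)}{4}$ ($R{\left(D \right)} = - \frac{\left(D + D\right) \left(D - 98\right)}{8} = - \frac{2 D \left(-98 + D\right)}{8} = - \frac{D \left(-98 + D\right)}{4}$)
$- 3 R{\left(a{\left(\frac{9}{14} \right)} \right)} = - 3 \frac{3 \cdot \frac{9}{14} \left(98 - 3 \cdot \frac{9}{14}\right)}{4} = - 3 \cdot \frac{1}{4} \cdot \frac{27}{14} \left(98 - \frac{27}{14}\right) = - 3 \cdot \frac{1}{4} \cdot \frac{27}{14} \cdot \frac{1345}{14} = \left(-3\right) \frac{36315}{784} = - \frac{108945}{784}$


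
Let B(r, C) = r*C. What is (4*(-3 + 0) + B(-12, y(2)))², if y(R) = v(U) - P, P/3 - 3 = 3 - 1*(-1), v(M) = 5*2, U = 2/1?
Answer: 14400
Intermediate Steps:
U = 2 (U = 2*1 = 2)
v(M) = 10
P = 21 (P = 9 + 3*(3 - 1*(-1)) = 9 + 3*(3 + 1) = 9 + 3*4 = 9 + 12 = 21)
y(R) = -11 (y(R) = 10 - 1*21 = 10 - 21 = -11)
B(r, C) = C*r
(4*(-3 + 0) + B(-12, y(2)))² = (4*(-3 + 0) - 11*(-12))² = (4*(-3) + 132)² = (-12 + 132)² = 120² = 14400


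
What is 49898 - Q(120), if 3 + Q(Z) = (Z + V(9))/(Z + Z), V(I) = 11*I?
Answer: 3992007/80 ≈ 49900.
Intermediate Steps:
Q(Z) = -3 + (99 + Z)/(2*Z) (Q(Z) = -3 + (Z + 11*9)/(Z + Z) = -3 + (Z + 99)/((2*Z)) = -3 + (99 + Z)*(1/(2*Z)) = -3 + (99 + Z)/(2*Z))
49898 - Q(120) = 49898 - (99 - 5*120)/(2*120) = 49898 - (99 - 600)/(2*120) = 49898 - (-501)/(2*120) = 49898 - 1*(-167/80) = 49898 + 167/80 = 3992007/80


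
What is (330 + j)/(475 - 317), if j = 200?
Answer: 265/79 ≈ 3.3544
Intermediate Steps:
(330 + j)/(475 - 317) = (330 + 200)/(475 - 317) = 530/158 = 530*(1/158) = 265/79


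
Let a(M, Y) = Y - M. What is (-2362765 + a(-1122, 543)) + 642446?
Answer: -1718654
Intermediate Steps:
(-2362765 + a(-1122, 543)) + 642446 = (-2362765 + (543 - 1*(-1122))) + 642446 = (-2362765 + (543 + 1122)) + 642446 = (-2362765 + 1665) + 642446 = -2361100 + 642446 = -1718654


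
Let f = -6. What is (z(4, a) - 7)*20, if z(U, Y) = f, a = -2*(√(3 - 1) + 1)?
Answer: -260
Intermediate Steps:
a = -2 - 2*√2 (a = -2*(√2 + 1) = -2*(1 + √2) = -2 - 2*√2 ≈ -4.8284)
z(U, Y) = -6
(z(4, a) - 7)*20 = (-6 - 7)*20 = -13*20 = -260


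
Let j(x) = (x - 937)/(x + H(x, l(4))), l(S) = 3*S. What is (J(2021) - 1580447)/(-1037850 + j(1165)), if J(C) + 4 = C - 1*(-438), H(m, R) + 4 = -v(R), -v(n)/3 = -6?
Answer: 300607476/197710387 ≈ 1.5204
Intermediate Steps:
v(n) = 18 (v(n) = -3*(-6) = 18)
H(m, R) = -22 (H(m, R) = -4 - 1*18 = -4 - 18 = -22)
J(C) = 434 + C (J(C) = -4 + (C - 1*(-438)) = -4 + (C + 438) = -4 + (438 + C) = 434 + C)
j(x) = (-937 + x)/(-22 + x) (j(x) = (x - 937)/(x - 22) = (-937 + x)/(-22 + x))
(J(2021) - 1580447)/(-1037850 + j(1165)) = ((434 + 2021) - 1580447)/(-1037850 + (-937 + 1165)/(-22 + 1165)) = (2455 - 1580447)/(-1037850 + 228/1143) = -1577992/(-1037850 + (1/1143)*228) = -1577992/(-1037850 + 76/381) = -1577992/(-395420774/381) = -1577992*(-381/395420774) = 300607476/197710387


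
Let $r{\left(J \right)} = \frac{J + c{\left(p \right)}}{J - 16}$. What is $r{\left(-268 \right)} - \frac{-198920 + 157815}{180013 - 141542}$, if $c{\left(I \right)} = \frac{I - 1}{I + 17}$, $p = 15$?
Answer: $\frac{351475471}{174812224} \approx 2.0106$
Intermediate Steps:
$c{\left(I \right)} = \frac{-1 + I}{17 + I}$
$r{\left(J \right)} = \frac{\frac{7}{16} + J}{-16 + J}$ ($r{\left(J \right)} = \frac{J + \frac{-1 + 15}{17 + 15}}{J - 16} = \frac{J + \frac{1}{32} \cdot 14}{-16 + J} = \frac{J + \frac{7}{16}}{-16 + J} = \frac{\frac{7}{16} + J}{-16 + J}$)
$r{\left(-268 \right)} - \frac{-198920 + 157815}{180013 - 141542} = \frac{\frac{7}{16} - 268}{-16 - 268} - \frac{-198920 + 157815}{180013 - 141542} = \frac{1}{-284} \left(- \frac{4281}{16}\right) - - \frac{41105}{38471} = \left(- \frac{1}{284}\right) \left(- \frac{4281}{16}\right) - \left(-41105\right) \frac{1}{38471} = \frac{4281}{4544} - - \frac{41105}{38471} = \frac{4281}{4544} + \frac{41105}{38471} = \frac{351475471}{174812224}$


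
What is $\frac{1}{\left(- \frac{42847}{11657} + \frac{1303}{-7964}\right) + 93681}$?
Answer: $\frac{92836348}{8696645494409} \approx 1.0675 \cdot 10^{-5}$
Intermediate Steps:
$\frac{1}{\left(- \frac{42847}{11657} + \frac{1303}{-7964}\right) + 93681} = \frac{1}{\left(\left(-42847\right) \frac{1}{11657} + 1303 \left(- \frac{1}{7964}\right)\right) + 93681} = \frac{1}{\left(- \frac{42847}{11657} - \frac{1303}{7964}\right) + 93681} = \frac{1}{- \frac{356422579}{92836348} + 93681} = \frac{1}{\frac{8696645494409}{92836348}} = \frac{92836348}{8696645494409}$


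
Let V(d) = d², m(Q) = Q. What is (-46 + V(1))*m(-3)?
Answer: 135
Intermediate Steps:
(-46 + V(1))*m(-3) = (-46 + 1²)*(-3) = (-46 + 1)*(-3) = -45*(-3) = 135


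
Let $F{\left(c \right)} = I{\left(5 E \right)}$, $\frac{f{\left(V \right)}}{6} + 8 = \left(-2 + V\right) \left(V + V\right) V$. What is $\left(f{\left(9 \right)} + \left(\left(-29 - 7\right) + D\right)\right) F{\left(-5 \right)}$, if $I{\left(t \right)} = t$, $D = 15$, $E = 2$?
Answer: $67350$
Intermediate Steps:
$f{\left(V \right)} = -48 + 12 V^{2} \left(-2 + V\right)$ ($f{\left(V \right)} = -48 + 6 \left(-2 + V\right) \left(V + V\right) V = -48 + 6 \left(-2 + V\right) 2 V V = -48 + 6 \cdot 2 V \left(-2 + V\right) V = -48 + 6 \cdot 2 V^{2} \left(-2 + V\right) = -48 + 12 V^{2} \left(-2 + V\right)$)
$F{\left(c \right)} = 10$ ($F{\left(c \right)} = 5 \cdot 2 = 10$)
$\left(f{\left(9 \right)} + \left(\left(-29 - 7\right) + D\right)\right) F{\left(-5 \right)} = \left(\left(-48 - 24 \cdot 9^{2} + 12 \cdot 9^{3}\right) + \left(\left(-29 - 7\right) + 15\right)\right) 10 = \left(\left(-48 - 1944 + 12 \cdot 729\right) + \left(-36 + 15\right)\right) 10 = \left(\left(-48 - 1944 + 8748\right) - 21\right) 10 = \left(6756 - 21\right) 10 = 6735 \cdot 10 = 67350$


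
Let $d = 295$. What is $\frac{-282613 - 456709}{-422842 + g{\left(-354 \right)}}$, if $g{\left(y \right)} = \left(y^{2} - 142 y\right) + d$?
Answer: $\frac{739322}{246963} \approx 2.9937$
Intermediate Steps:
$g{\left(y \right)} = 295 + y^{2} - 142 y$ ($g{\left(y \right)} = \left(y^{2} - 142 y\right) + 295 = 295 + y^{2} - 142 y$)
$\frac{-282613 - 456709}{-422842 + g{\left(-354 \right)}} = \frac{-282613 - 456709}{-422842 + \left(295 + \left(-354\right)^{2} - -50268\right)} = - \frac{739322}{-422842 + \left(295 + 125316 + 50268\right)} = - \frac{739322}{-422842 + 175879} = - \frac{739322}{-246963} = \left(-739322\right) \left(- \frac{1}{246963}\right) = \frac{739322}{246963}$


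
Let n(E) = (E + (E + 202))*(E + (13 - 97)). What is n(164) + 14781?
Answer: 57181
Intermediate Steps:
n(E) = (-84 + E)*(202 + 2*E) (n(E) = (E + (202 + E))*(E - 84) = (202 + 2*E)*(-84 + E) = (-84 + E)*(202 + 2*E))
n(164) + 14781 = (-16968 + 2*164² + 34*164) + 14781 = (-16968 + 2*26896 + 5576) + 14781 = (-16968 + 53792 + 5576) + 14781 = 42400 + 14781 = 57181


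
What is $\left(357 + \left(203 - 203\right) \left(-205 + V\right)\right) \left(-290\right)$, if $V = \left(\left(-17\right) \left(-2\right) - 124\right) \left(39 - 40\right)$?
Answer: $-103530$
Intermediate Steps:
$V = 90$ ($V = \left(34 - 124\right) \left(-1\right) = \left(-90\right) \left(-1\right) = 90$)
$\left(357 + \left(203 - 203\right) \left(-205 + V\right)\right) \left(-290\right) = \left(357 + \left(203 - 203\right) \left(-205 + 90\right)\right) \left(-290\right) = \left(357 + 0 \left(-115\right)\right) \left(-290\right) = \left(357 + 0\right) \left(-290\right) = 357 \left(-290\right) = -103530$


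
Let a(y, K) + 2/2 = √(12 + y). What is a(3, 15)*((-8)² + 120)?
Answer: -184 + 184*√15 ≈ 528.63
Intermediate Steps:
a(y, K) = -1 + √(12 + y)
a(3, 15)*((-8)² + 120) = (-1 + √(12 + 3))*((-8)² + 120) = (-1 + √15)*(64 + 120) = (-1 + √15)*184 = -184 + 184*√15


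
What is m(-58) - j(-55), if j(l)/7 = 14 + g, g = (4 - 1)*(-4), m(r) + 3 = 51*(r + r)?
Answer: -5933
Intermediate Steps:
m(r) = -3 + 102*r (m(r) = -3 + 51*(r + r) = -3 + 51*(2*r) = -3 + 102*r)
g = -12 (g = 3*(-4) = -12)
j(l) = 14 (j(l) = 7*(14 - 12) = 7*2 = 14)
m(-58) - j(-55) = (-3 + 102*(-58)) - 1*14 = (-3 - 5916) - 14 = -5919 - 14 = -5933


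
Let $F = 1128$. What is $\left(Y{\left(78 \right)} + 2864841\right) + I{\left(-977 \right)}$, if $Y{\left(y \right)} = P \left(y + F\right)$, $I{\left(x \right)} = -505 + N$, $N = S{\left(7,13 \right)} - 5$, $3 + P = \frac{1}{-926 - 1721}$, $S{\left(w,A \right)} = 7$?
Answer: $\frac{7572324634}{2647} \approx 2.8607 \cdot 10^{6}$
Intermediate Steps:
$P = - \frac{7942}{2647}$ ($P = -3 + \frac{1}{-926 - 1721} = -3 + \frac{1}{-2647} = -3 - \frac{1}{2647} = - \frac{7942}{2647} \approx -3.0004$)
$N = 2$ ($N = 7 - 5 = 2$)
$I{\left(x \right)} = -503$ ($I{\left(x \right)} = -505 + 2 = -503$)
$Y{\left(y \right)} = - \frac{8958576}{2647} - \frac{7942 y}{2647}$ ($Y{\left(y \right)} = - \frac{7942 \left(y + 1128\right)}{2647} = - \frac{7942 \left(1128 + y\right)}{2647} = - \frac{8958576}{2647} - \frac{7942 y}{2647}$)
$\left(Y{\left(78 \right)} + 2864841\right) + I{\left(-977 \right)} = \left(\left(- \frac{8958576}{2647} - \frac{619476}{2647}\right) + 2864841\right) - 503 = \left(- \frac{9578052}{2647} + 2864841\right) - 503 = \frac{7573656075}{2647} - 503 = \frac{7572324634}{2647}$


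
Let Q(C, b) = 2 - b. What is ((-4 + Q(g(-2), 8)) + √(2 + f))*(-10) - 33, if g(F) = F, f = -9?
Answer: 67 - 10*I*√7 ≈ 67.0 - 26.458*I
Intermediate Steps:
((-4 + Q(g(-2), 8)) + √(2 + f))*(-10) - 33 = ((-4 + (2 - 1*8)) + √(2 - 9))*(-10) - 33 = ((-4 + (2 - 8)) + √(-7))*(-10) - 33 = ((-4 - 6) + I*√7)*(-10) - 33 = (-10 + I*√7)*(-10) - 33 = (100 - 10*I*√7) - 33 = 67 - 10*I*√7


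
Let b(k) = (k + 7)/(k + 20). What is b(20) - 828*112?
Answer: -3709413/40 ≈ -92735.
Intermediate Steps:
b(k) = (7 + k)/(20 + k)
b(20) - 828*112 = (7 + 20)/(20 + 20) - 828*112 = 27/40 - 92736 = -3709413/40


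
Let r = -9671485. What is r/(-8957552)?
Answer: 9671485/8957552 ≈ 1.0797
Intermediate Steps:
r/(-8957552) = -9671485/(-8957552) = -9671485*(-1/8957552) = 9671485/8957552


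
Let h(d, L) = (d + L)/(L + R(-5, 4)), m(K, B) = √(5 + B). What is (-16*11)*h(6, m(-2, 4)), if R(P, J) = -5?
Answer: 792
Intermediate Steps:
h(d, L) = (L + d)/(-5 + L) (h(d, L) = (d + L)/(L - 5) = (L + d)/(-5 + L))
(-16*11)*h(6, m(-2, 4)) = (-16*11)*((√(5 + 4) + 6)/(-5 + √(5 + 4))) = -176*(√9 + 6)/(-5 + √9) = -176*(3 + 6)/(-5 + 3) = -176*9/(-2) = -(-88)*9 = -176*(-9/2) = 792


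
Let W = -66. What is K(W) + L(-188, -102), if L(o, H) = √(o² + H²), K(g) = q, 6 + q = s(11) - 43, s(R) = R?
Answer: -38 + 2*√11437 ≈ 175.89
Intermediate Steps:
q = -38 (q = -6 + (11 - 43) = -6 - 32 = -38)
K(g) = -38
L(o, H) = √(H² + o²)
K(W) + L(-188, -102) = -38 + √((-102)² + (-188)²) = -38 + √(10404 + 35344) = -38 + √45748 = -38 + 2*√11437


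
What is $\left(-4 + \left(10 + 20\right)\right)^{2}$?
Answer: $676$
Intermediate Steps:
$\left(-4 + \left(10 + 20\right)\right)^{2} = \left(-4 + 30\right)^{2} = 26^{2} = 676$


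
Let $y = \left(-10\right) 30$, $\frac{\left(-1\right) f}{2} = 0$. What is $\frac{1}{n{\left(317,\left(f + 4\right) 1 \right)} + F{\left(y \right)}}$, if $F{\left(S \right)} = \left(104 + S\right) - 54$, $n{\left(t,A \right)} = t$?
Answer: $\frac{1}{67} \approx 0.014925$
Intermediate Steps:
$f = 0$ ($f = \left(-2\right) 0 = 0$)
$y = -300$
$F{\left(S \right)} = 50 + S$
$\frac{1}{n{\left(317,\left(f + 4\right) 1 \right)} + F{\left(y \right)}} = \frac{1}{317 + \left(50 - 300\right)} = \frac{1}{317 - 250} = \frac{1}{67}$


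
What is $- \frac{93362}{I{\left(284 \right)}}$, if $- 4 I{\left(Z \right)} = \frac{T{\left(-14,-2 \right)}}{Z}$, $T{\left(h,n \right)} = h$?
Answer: $- \frac{53029616}{7} \approx -7.5757 \cdot 10^{6}$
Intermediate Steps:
$I{\left(Z \right)} = \frac{7}{2 Z}$ ($I{\left(Z \right)} = - \frac{\left(-14\right) \frac{1}{Z}}{4} = \frac{7}{2 Z}$)
$- \frac{93362}{I{\left(284 \right)}} = - \frac{93362}{\frac{7}{2} \cdot \frac{1}{284}} = - \frac{93362}{\frac{7}{568}} = \left(-93362\right) \frac{568}{7} = - \frac{53029616}{7}$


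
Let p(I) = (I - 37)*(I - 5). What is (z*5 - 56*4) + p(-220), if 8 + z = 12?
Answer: 57621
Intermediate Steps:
z = 4 (z = -8 + 12 = 4)
p(I) = (-37 + I)*(-5 + I)
(z*5 - 56*4) + p(-220) = (4*5 - 56*4) + (185 + (-220)² - 42*(-220)) = (20 - 224) + (185 + 48400 + 9240) = -204 + 57825 = 57621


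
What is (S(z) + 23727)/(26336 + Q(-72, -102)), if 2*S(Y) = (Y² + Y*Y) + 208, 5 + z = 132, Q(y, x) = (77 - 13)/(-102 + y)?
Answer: 86913/57280 ≈ 1.5173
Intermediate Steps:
Q(y, x) = 64/(-102 + y)
z = 127 (z = -5 + 132 = 127)
S(Y) = 104 + Y² (S(Y) = ((Y² + Y*Y) + 208)/2 = ((Y² + Y²) + 208)/2 = (2*Y² + 208)/2 = (208 + 2*Y²)/2 = 104 + Y²)
(S(z) + 23727)/(26336 + Q(-72, -102)) = ((104 + 127²) + 23727)/(26336 + 64/(-102 - 72)) = ((104 + 16129) + 23727)/(26336 + 64/(-174)) = (16233 + 23727)/(26336 + 64*(-1/174)) = 39960/(26336 - 32/87) = 39960/(2291200/87) = 39960*(87/2291200) = 86913/57280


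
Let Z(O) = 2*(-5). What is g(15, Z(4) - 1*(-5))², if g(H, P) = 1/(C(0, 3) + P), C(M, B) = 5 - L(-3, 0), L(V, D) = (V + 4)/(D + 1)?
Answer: 1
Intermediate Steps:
Z(O) = -10
L(V, D) = (4 + V)/(1 + D)
C(M, B) = 4 (C(M, B) = 5 - (4 - 3)/(1 + 0) = 5 - 1/1 = 5 - 1 = 4)
g(H, P) = 1/(4 + P)
g(15, Z(4) - 1*(-5))² = (1/(4 + (-10 - 1*(-5))))² = (1/(4 + (-10 + 5)))² = (1/(4 - 5))² = (1/(-1))² = (-1)² = 1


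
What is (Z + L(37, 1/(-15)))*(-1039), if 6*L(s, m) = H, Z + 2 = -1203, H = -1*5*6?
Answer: 1257190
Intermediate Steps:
H = -30 (H = -5*6 = -30)
Z = -1205 (Z = -2 - 1203 = -1205)
L(s, m) = -5 (L(s, m) = (⅙)*(-30) = -5)
(Z + L(37, 1/(-15)))*(-1039) = (-1205 - 5)*(-1039) = -1210*(-1039) = 1257190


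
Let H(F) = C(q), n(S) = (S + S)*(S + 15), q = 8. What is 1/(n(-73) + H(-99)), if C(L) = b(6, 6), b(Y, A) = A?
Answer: 1/8474 ≈ 0.00011801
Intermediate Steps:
n(S) = 2*S*(15 + S) (n(S) = (2*S)*(15 + S) = 2*S*(15 + S))
C(L) = 6
H(F) = 6
1/(n(-73) + H(-99)) = 1/(2*(-73)*(15 - 73) + 6) = 1/(2*(-73)*(-58) + 6) = 1/(8468 + 6) = 1/8474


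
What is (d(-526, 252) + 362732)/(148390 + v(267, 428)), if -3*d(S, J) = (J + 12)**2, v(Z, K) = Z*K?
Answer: 169750/131333 ≈ 1.2925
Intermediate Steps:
v(Z, K) = K*Z
d(S, J) = -(12 + J)**2/3 (d(S, J) = -(J + 12)**2/3 = -(12 + J)**2/3)
(d(-526, 252) + 362732)/(148390 + v(267, 428)) = (-(12 + 252)**2/3 + 362732)/(148390 + 428*267) = (-1/3*264**2 + 362732)/(148390 + 114276) = (-1/3*69696 + 362732)/262666 = (-23232 + 362732)*(1/262666) = 339500*(1/262666) = 169750/131333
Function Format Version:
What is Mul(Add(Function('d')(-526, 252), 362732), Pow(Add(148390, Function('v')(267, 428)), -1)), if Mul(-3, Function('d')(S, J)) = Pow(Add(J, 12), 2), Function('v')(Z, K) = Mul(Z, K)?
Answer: Rational(169750, 131333) ≈ 1.2925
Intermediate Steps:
Function('v')(Z, K) = Mul(K, Z)
Function('d')(S, J) = Mul(Rational(-1, 3), Pow(Add(12, J), 2)) (Function('d')(S, J) = Mul(Rational(-1, 3), Pow(Add(J, 12), 2)) = Mul(Rational(-1, 3), Pow(Add(12, J), 2)))
Mul(Add(Function('d')(-526, 252), 362732), Pow(Add(148390, Function('v')(267, 428)), -1)) = Mul(Add(Mul(Rational(-1, 3), Pow(Add(12, 252), 2)), 362732), Pow(Add(148390, Mul(428, 267)), -1)) = Mul(Add(Mul(Rational(-1, 3), Pow(264, 2)), 362732), Pow(Add(148390, 114276), -1)) = Mul(Add(Mul(Rational(-1, 3), 69696), 362732), Pow(262666, -1)) = Mul(Add(-23232, 362732), Rational(1, 262666)) = Mul(339500, Rational(1, 262666)) = Rational(169750, 131333)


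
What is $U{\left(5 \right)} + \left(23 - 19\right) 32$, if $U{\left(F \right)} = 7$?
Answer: $135$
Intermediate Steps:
$U{\left(5 \right)} + \left(23 - 19\right) 32 = 7 + \left(23 - 19\right) 32 = 7 + 4 \cdot 32 = 7 + 128 = 135$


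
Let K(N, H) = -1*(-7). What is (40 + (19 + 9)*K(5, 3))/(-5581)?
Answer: -236/5581 ≈ -0.042286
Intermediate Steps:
K(N, H) = 7
(40 + (19 + 9)*K(5, 3))/(-5581) = (40 + (19 + 9)*7)/(-5581) = (40 + 28*7)*(-1/5581) = (40 + 196)*(-1/5581) = 236*(-1/5581) = -236/5581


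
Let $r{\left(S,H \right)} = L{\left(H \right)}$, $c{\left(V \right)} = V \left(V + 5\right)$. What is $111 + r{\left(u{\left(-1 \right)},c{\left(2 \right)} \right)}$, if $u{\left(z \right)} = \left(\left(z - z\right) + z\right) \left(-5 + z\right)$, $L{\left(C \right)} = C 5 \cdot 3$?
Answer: $321$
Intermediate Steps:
$c{\left(V \right)} = V \left(5 + V\right)$
$L{\left(C \right)} = 15 C$ ($L{\left(C \right)} = 5 C 3 = 15 C$)
$u{\left(z \right)} = z \left(-5 + z\right)$ ($u{\left(z \right)} = \left(0 + z\right) \left(-5 + z\right) = z \left(-5 + z\right)$)
$r{\left(S,H \right)} = 15 H$
$111 + r{\left(u{\left(-1 \right)},c{\left(2 \right)} \right)} = 111 + 15 \cdot 2 \left(5 + 2\right) = 111 + 15 \cdot 2 \cdot 7 = 111 + 15 \cdot 14 = 111 + 210 = 321$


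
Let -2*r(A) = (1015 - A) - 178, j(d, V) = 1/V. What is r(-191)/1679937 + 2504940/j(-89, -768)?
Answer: -3231852586583554/1679937 ≈ -1.9238e+9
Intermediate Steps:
r(A) = -837/2 + A/2 (r(A) = -((1015 - A) - 178)/2 = -(837 - A)/2 = -837/2 + A/2)
r(-191)/1679937 + 2504940/j(-89, -768) = (-837/2 + (1/2)*(-191))/1679937 + 2504940/(1/(-768)) = (-837/2 - 191/2)*(1/1679937) + 2504940/(-1/768) = -514*1/1679937 + 2504940*(-768) = -514/1679937 - 1923793920 = -3231852586583554/1679937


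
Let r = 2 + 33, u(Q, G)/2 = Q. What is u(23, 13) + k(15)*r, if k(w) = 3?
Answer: 151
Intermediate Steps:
u(Q, G) = 2*Q
r = 35
u(23, 13) + k(15)*r = 2*23 + 3*35 = 46 + 105 = 151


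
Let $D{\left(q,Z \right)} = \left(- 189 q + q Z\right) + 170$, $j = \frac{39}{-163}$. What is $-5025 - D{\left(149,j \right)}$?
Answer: $\frac{3749269}{163} \approx 23002.0$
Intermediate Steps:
$j = - \frac{39}{163}$ ($j = 39 \left(- \frac{1}{163}\right) = - \frac{39}{163} \approx -0.23926$)
$D{\left(q,Z \right)} = 170 - 189 q + Z q$ ($D{\left(q,Z \right)} = \left(- 189 q + Z q\right) + 170 = 170 - 189 q + Z q$)
$-5025 - D{\left(149,j \right)} = -5025 - \left(170 - 28161 - \frac{5811}{163}\right) = -5025 - - \frac{4568344}{163} = -5025 + \frac{4568344}{163} = \frac{3749269}{163}$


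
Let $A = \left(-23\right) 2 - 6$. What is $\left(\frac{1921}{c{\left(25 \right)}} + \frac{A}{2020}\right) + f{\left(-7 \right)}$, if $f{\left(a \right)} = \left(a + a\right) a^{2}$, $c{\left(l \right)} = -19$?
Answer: $- \frac{7552522}{9595} \approx -787.13$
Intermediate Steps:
$A = -52$ ($A = -46 - 6 = -52$)
$f{\left(a \right)} = 2 a^{3}$ ($f{\left(a \right)} = 2 a a^{2} = 2 a^{3}$)
$\left(\frac{1921}{c{\left(25 \right)}} + \frac{A}{2020}\right) + f{\left(-7 \right)} = \left(\frac{1921}{-19} - \frac{52}{2020}\right) + 2 \left(-7\right)^{3} = \left(1921 \left(- \frac{1}{19}\right) - \frac{13}{505}\right) + 2 \left(-343\right) = \left(- \frac{1921}{19} - \frac{13}{505}\right) - 686 = - \frac{970352}{9595} - 686 = - \frac{7552522}{9595}$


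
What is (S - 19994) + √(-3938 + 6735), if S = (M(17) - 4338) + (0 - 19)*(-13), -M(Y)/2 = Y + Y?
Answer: -24153 + √2797 ≈ -24100.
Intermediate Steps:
M(Y) = -4*Y (M(Y) = -2*(Y + Y) = -4*Y)
S = -4159 (S = (-4*17 - 4338) + (0 - 19)*(-13) = (-68 - 4338) - 19*(-13) = -4406 + 247 = -4159)
(S - 19994) + √(-3938 + 6735) = (-4159 - 19994) + √(-3938 + 6735) = -24153 + √2797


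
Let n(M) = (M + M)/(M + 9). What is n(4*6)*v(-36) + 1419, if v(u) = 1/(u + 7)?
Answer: 452645/319 ≈ 1418.9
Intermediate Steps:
v(u) = 1/(7 + u)
n(M) = 2*M/(9 + M) (n(M) = (2*M)/(9 + M) = 2*M/(9 + M))
n(4*6)*v(-36) + 1419 = (2*(4*6)/(9 + 4*6))/(7 - 36) + 1419 = (2*24/(9 + 24))/(-29) + 1419 = (2*24/33)*(-1/29) + 1419 = (2*24*(1/33))*(-1/29) + 1419 = (16/11)*(-1/29) + 1419 = -16/319 + 1419 = 452645/319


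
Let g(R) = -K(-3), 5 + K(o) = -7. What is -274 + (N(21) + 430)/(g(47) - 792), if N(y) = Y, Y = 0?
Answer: -21415/78 ≈ -274.55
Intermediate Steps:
K(o) = -12 (K(o) = -5 - 7 = -12)
g(R) = 12 (g(R) = -1*(-12) = 12)
N(y) = 0
-274 + (N(21) + 430)/(g(47) - 792) = -274 + (0 + 430)/(12 - 792) = -274 + 430/(-780) = -274 + 430*(-1/780) = -274 - 43/78 = -21415/78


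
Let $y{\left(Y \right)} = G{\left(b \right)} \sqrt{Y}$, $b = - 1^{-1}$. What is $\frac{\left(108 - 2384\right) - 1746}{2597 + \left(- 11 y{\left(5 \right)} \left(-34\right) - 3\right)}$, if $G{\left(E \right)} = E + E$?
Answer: $- \frac{2608267}{982829} - \frac{752114 \sqrt{5}}{982829} \approx -4.365$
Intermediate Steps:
$b = -1$ ($b = \left(-1\right) 1 = -1$)
$G{\left(E \right)} = 2 E$
$y{\left(Y \right)} = - 2 \sqrt{Y}$ ($y{\left(Y \right)} = 2 \left(-1\right) \sqrt{Y} = - 2 \sqrt{Y}$)
$\frac{\left(108 - 2384\right) - 1746}{2597 + \left(- 11 y{\left(5 \right)} \left(-34\right) - 3\right)} = \frac{\left(108 - 2384\right) - 1746}{2597 + \left(- 11 \left(- 2 \sqrt{5}\right) \left(-34\right) - 3\right)} = \frac{-2276 - 1746}{2597 + \left(22 \sqrt{5} \left(-34\right) - 3\right)} = - \frac{4022}{2597 - \left(3 + 748 \sqrt{5}\right)} = - \frac{4022}{2594 - 748 \sqrt{5}}$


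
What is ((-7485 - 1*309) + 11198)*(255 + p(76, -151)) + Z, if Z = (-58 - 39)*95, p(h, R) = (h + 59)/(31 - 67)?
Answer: 846040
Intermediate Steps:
p(h, R) = -59/36 - h/36 (p(h, R) = (59 + h)/(-36) = (59 + h)*(-1/36) = -59/36 - h/36)
Z = -9215 (Z = -97*95 = -9215)
((-7485 - 1*309) + 11198)*(255 + p(76, -151)) + Z = ((-7485 - 1*309) + 11198)*(255 + (-59/36 - 1/36*76)) - 9215 = ((-7485 - 309) + 11198)*(255 + (-59/36 - 19/9)) - 9215 = (-7794 + 11198)*(255 - 15/4) - 9215 = 3404*(1005/4) - 9215 = 855255 - 9215 = 846040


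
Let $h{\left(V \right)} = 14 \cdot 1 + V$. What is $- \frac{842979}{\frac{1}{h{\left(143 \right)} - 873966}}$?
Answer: $736602637011$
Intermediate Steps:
$h{\left(V \right)} = 14 + V$
$- \frac{842979}{\frac{1}{h{\left(143 \right)} - 873966}} = - \frac{842979}{\frac{1}{\left(14 + 143\right) - 873966}} = - \frac{842979}{\frac{1}{157 - 873966}} = - \frac{842979}{\frac{1}{-873809}} = - \frac{842979}{- \frac{1}{873809}} = \left(-842979\right) \left(-873809\right) = 736602637011$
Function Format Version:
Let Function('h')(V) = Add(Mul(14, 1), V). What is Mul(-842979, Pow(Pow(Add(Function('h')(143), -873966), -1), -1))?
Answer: 736602637011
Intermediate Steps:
Function('h')(V) = Add(14, V)
Mul(-842979, Pow(Pow(Add(Function('h')(143), -873966), -1), -1)) = Mul(-842979, Pow(Pow(Add(Add(14, 143), -873966), -1), -1)) = Mul(-842979, Pow(Pow(Add(157, -873966), -1), -1)) = Mul(-842979, Pow(Pow(-873809, -1), -1)) = Mul(-842979, Pow(Rational(-1, 873809), -1)) = Mul(-842979, -873809) = 736602637011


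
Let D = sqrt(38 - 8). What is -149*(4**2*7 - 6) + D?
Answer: -15794 + sqrt(30) ≈ -15789.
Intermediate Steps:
D = sqrt(30) ≈ 5.4772
-149*(4**2*7 - 6) + D = -149*(4**2*7 - 6) + sqrt(30) = -149*(16*7 - 6) + sqrt(30) = -149*(112 - 6) + sqrt(30) = -149*106 + sqrt(30) = -15794 + sqrt(30)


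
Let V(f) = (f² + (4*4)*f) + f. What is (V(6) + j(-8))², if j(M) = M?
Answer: 16900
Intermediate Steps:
V(f) = f² + 17*f (V(f) = (f² + 16*f) + f = f² + 17*f)
(V(6) + j(-8))² = (6*(17 + 6) - 8)² = (6*23 - 8)² = (138 - 8)² = 130² = 16900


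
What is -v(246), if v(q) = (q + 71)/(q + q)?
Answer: -317/492 ≈ -0.64431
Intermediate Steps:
v(q) = (71 + q)/(2*q) (v(q) = (71 + q)/((2*q)) = (71 + q)*(1/(2*q)) = (71 + q)/(2*q))
-v(246) = -(71 + 246)/(2*246) = -317/(2*246) = -1*317/492 = -317/492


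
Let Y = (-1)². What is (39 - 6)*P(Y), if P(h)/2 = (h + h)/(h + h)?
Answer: 66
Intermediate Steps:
Y = 1
P(h) = 2 (P(h) = 2*((h + h)/(h + h)) = 2*((2*h)/((2*h))) = 2*((2*h)*(1/(2*h))) = 2*1 = 2)
(39 - 6)*P(Y) = (39 - 6)*2 = 33*2 = 66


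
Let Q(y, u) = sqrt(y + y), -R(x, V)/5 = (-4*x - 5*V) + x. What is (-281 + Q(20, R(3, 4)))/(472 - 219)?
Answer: -281/253 + 2*sqrt(10)/253 ≈ -1.0857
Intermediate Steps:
R(x, V) = 15*x + 25*V (R(x, V) = -5*((-4*x - 5*V) + x) = -5*((-5*V - 4*x) + x) = -5*(-5*V - 3*x) = 15*x + 25*V)
Q(y, u) = sqrt(2)*sqrt(y) (Q(y, u) = sqrt(2*y) = sqrt(2)*sqrt(y))
(-281 + Q(20, R(3, 4)))/(472 - 219) = (-281 + sqrt(2)*sqrt(20))/(472 - 219) = (-281 + sqrt(2)*(2*sqrt(5)))/253 = (-281 + 2*sqrt(10))*(1/253) = -281/253 + 2*sqrt(10)/253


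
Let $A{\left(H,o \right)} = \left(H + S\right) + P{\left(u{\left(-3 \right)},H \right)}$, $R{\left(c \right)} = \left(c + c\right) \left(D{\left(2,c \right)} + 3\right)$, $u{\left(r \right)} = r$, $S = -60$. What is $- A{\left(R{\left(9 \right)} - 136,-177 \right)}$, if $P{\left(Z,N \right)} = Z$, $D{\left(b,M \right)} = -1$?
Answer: $163$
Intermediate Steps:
$R{\left(c \right)} = 4 c$ ($R{\left(c \right)} = \left(c + c\right) \left(-1 + 3\right) = 2 c 2 = 4 c$)
$A{\left(H,o \right)} = -63 + H$ ($A{\left(H,o \right)} = \left(H - 60\right) - 3 = \left(-60 + H\right) - 3 = -63 + H$)
$- A{\left(R{\left(9 \right)} - 136,-177 \right)} = - (-63 + \left(4 \cdot 9 - 136\right)) = - (-63 + \left(36 - 136\right)) = - (-63 - 100) = \left(-1\right) \left(-163\right) = 163$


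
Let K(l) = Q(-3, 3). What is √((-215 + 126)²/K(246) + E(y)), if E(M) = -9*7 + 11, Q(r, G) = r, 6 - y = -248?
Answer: I*√24231/3 ≈ 51.888*I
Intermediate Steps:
y = 254 (y = 6 - 1*(-248) = 6 + 248 = 254)
K(l) = -3
E(M) = -52 (E(M) = -63 + 11 = -52)
√((-215 + 126)²/K(246) + E(y)) = √((-215 + 126)²/(-3) - 52) = √((-89)²*(-⅓) - 52) = √(7921*(-⅓) - 52) = √(-7921/3 - 52) = √(-8077/3) = I*√24231/3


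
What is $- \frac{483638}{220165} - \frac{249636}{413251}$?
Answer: $- \frac{254824997078}{90983406415} \approx -2.8008$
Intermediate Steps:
$- \frac{483638}{220165} - \frac{249636}{413251} = - \frac{254824997078}{90983406415}$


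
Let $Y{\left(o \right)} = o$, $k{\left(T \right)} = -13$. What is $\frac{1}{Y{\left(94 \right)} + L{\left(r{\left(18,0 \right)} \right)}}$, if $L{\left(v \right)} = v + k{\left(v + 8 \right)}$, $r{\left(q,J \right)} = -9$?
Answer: $\frac{1}{72} \approx 0.013889$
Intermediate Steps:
$L{\left(v \right)} = -13 + v$ ($L{\left(v \right)} = v - 13 = -13 + v$)
$\frac{1}{Y{\left(94 \right)} + L{\left(r{\left(18,0 \right)} \right)}} = \frac{1}{94 - 22} = \frac{1}{72}$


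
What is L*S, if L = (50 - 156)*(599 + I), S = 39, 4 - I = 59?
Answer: -2248896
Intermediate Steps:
I = -55 (I = 4 - 1*59 = 4 - 59 = -55)
L = -57664 (L = (50 - 156)*(599 - 55) = -106*544 = -57664)
L*S = -57664*39 = -2248896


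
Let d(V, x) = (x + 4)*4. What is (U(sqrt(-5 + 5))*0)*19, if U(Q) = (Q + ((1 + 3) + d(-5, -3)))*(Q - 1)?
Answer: 0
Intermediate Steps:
d(V, x) = 16 + 4*x (d(V, x) = (4 + x)*4 = 16 + 4*x)
U(Q) = (-1 + Q)*(8 + Q) (U(Q) = (Q + ((1 + 3) + (16 + 4*(-3))))*(Q - 1) = (Q + (4 + (16 - 12)))*(-1 + Q) = (Q + (4 + 4))*(-1 + Q) = (Q + 8)*(-1 + Q) = (8 + Q)*(-1 + Q) = (-1 + Q)*(8 + Q))
(U(sqrt(-5 + 5))*0)*19 = ((-8 + (sqrt(-5 + 5))**2 + 7*sqrt(-5 + 5))*0)*19 = ((-8 + (sqrt(0))**2 + 7*sqrt(0))*0)*19 = ((-8 + 0**2 + 7*0)*0)*19 = ((-8 + 0 + 0)*0)*19 = -8*0*19 = 0*19 = 0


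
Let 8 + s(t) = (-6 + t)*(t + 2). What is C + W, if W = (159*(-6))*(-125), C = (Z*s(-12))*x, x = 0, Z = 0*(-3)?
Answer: 119250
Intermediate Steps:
Z = 0
s(t) = -8 + (-6 + t)*(2 + t) (s(t) = -8 + (-6 + t)*(t + 2) = -8 + (-6 + t)*(2 + t))
C = 0 (C = (0*(-20 + (-12)**2 - 4*(-12)))*0 = (0*(-20 + 144 + 48))*0 = (0*172)*0 = 0*0 = 0)
W = 119250 (W = -954*(-125) = 119250)
C + W = 0 + 119250 = 119250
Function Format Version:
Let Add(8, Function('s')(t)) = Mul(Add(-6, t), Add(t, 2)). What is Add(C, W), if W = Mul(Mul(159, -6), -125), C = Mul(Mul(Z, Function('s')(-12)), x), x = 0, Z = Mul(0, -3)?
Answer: 119250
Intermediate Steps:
Z = 0
Function('s')(t) = Add(-8, Mul(Add(-6, t), Add(2, t))) (Function('s')(t) = Add(-8, Mul(Add(-6, t), Add(t, 2))) = Add(-8, Mul(Add(-6, t), Add(2, t))))
C = 0 (C = Mul(Mul(0, Add(-20, Pow(-12, 2), Mul(-4, -12))), 0) = Mul(Mul(0, Add(-20, 144, 48)), 0) = Mul(Mul(0, 172), 0) = Mul(0, 0) = 0)
W = 119250 (W = Mul(-954, -125) = 119250)
Add(C, W) = Add(0, 119250) = 119250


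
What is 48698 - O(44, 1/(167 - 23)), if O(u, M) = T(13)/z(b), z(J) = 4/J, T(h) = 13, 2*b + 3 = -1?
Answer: 97409/2 ≈ 48705.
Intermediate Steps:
b = -2 (b = -3/2 + (½)*(-1) = -3/2 - ½ = -2)
O(u, M) = -13/2 (O(u, M) = 13/((4/(-2))) = 13/((4*(-½))) = 13/(-2) = 13*(-½) = -13/2)
48698 - O(44, 1/(167 - 23)) = 48698 - 1*(-13/2) = 48698 + 13/2 = 97409/2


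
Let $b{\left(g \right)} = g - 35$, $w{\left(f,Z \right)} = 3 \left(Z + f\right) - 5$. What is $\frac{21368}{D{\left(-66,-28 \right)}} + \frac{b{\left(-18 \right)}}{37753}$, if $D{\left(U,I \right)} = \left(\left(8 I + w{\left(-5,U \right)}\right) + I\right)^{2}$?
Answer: $\frac{198749601}{2084909425} \approx 0.095328$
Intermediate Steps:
$w{\left(f,Z \right)} = -5 + 3 Z + 3 f$ ($w{\left(f,Z \right)} = \left(3 Z + 3 f\right) - 5 = -5 + 3 Z + 3 f$)
$D{\left(U,I \right)} = \left(-20 + 3 U + 9 I\right)^{2}$ ($D{\left(U,I \right)} = \left(\left(8 I + \left(-5 + 3 U + 3 \left(-5\right)\right)\right) + I\right)^{2} = \left(\left(8 I - \left(20 - 3 U\right)\right) + I\right)^{2} = \left(\left(8 I + \left(-20 + 3 U\right)\right) + I\right)^{2} = \left(\left(-20 + 3 U + 8 I\right) + I\right)^{2} = \left(-20 + 3 U + 9 I\right)^{2}$)
$b{\left(g \right)} = -35 + g$ ($b{\left(g \right)} = g - 35 = -35 + g$)
$\frac{21368}{D{\left(-66,-28 \right)}} + \frac{b{\left(-18 \right)}}{37753} = \frac{21368}{\left(-20 + 3 \left(-66\right) + 9 \left(-28\right)\right)^{2}} + \frac{-35 - 18}{37753} = \frac{21368}{\left(-20 - 198 - 252\right)^{2}} - \frac{53}{37753} = \frac{21368}{\left(-470\right)^{2}} - \frac{53}{37753} = \frac{21368}{220900} - \frac{53}{37753} = 21368 \cdot \frac{1}{220900} - \frac{53}{37753} = \frac{5342}{55225} - \frac{53}{37753} = \frac{198749601}{2084909425}$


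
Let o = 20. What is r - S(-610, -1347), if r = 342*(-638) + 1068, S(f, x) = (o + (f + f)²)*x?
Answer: 2004684612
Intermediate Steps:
S(f, x) = x*(20 + 4*f²) (S(f, x) = (20 + (f + f)²)*x = (20 + (2*f)²)*x = (20 + 4*f²)*x = x*(20 + 4*f²))
r = -217128 (r = -218196 + 1068 = -217128)
r - S(-610, -1347) = -217128 - 4*(-1347)*(5 + (-610)²) = -217128 - 4*(-1347)*(5 + 372100) = -217128 - 4*(-1347)*372105 = -217128 - 1*(-2004901740) = -217128 + 2004901740 = 2004684612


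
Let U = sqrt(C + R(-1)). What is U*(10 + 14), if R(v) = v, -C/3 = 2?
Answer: 24*I*sqrt(7) ≈ 63.498*I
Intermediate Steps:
C = -6 (C = -3*2 = -6)
U = I*sqrt(7) (U = sqrt(-6 - 1) = sqrt(-7) = I*sqrt(7) ≈ 2.6458*I)
U*(10 + 14) = (I*sqrt(7))*(10 + 14) = (I*sqrt(7))*24 = 24*I*sqrt(7)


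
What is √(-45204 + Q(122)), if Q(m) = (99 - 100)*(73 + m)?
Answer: I*√45399 ≈ 213.07*I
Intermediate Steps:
Q(m) = -73 - m (Q(m) = -(73 + m) = -73 - m)
√(-45204 + Q(122)) = √(-45204 + (-73 - 1*122)) = √(-45204 + (-73 - 122)) = √(-45204 - 195) = √(-45399) = I*√45399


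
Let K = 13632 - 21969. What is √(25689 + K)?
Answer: 6*√482 ≈ 131.73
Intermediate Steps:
K = -8337
√(25689 + K) = √(25689 - 8337) = √17352 = 6*√482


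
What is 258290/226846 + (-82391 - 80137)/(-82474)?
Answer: 12949919/4164937 ≈ 3.1093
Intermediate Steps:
258290/226846 + (-82391 - 80137)/(-82474) = 258290*(1/226846) - 162528*(-1/82474) = 115/101 + 81264/41237 = 12949919/4164937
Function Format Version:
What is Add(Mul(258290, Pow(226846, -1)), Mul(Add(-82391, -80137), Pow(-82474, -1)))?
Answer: Rational(12949919, 4164937) ≈ 3.1093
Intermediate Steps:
Add(Mul(258290, Pow(226846, -1)), Mul(Add(-82391, -80137), Pow(-82474, -1))) = Add(Mul(258290, Rational(1, 226846)), Mul(-162528, Rational(-1, 82474))) = Add(Rational(115, 101), Rational(81264, 41237)) = Rational(12949919, 4164937)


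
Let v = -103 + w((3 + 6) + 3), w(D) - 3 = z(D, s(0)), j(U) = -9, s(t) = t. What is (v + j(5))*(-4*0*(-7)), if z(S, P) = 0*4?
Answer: 0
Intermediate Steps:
z(S, P) = 0
w(D) = 3 (w(D) = 3 + 0 = 3)
v = -100 (v = -103 + 3 = -100)
(v + j(5))*(-4*0*(-7)) = (-100 - 9)*(-4*0*(-7)) = -0*(-7) = -109*0 = 0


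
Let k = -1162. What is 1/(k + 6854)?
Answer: 1/5692 ≈ 0.00017569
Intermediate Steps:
1/(k + 6854) = 1/(-1162 + 6854) = 1/5692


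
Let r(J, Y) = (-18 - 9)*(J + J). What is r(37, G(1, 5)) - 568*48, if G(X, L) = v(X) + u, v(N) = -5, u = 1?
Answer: -29262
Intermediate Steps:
G(X, L) = -4 (G(X, L) = -5 + 1 = -4)
r(J, Y) = -54*J
r(37, G(1, 5)) - 568*48 = -54*37 - 568*48 = -1998 - 27264 = -29262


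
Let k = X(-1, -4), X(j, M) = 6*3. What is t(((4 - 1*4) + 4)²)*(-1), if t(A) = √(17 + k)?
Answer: -√35 ≈ -5.9161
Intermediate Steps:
X(j, M) = 18
k = 18
t(A) = √35 (t(A) = √(17 + 18) = √35)
t(((4 - 1*4) + 4)²)*(-1) = √35*(-1) = -√35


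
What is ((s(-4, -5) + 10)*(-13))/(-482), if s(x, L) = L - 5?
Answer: 0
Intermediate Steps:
s(x, L) = -5 + L
((s(-4, -5) + 10)*(-13))/(-482) = (((-5 - 5) + 10)*(-13))/(-482) = ((-10 + 10)*(-13))*(-1/482) = (0*(-13))*(-1/482) = 0*(-1/482) = 0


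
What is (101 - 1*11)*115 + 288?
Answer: 10638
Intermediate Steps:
(101 - 1*11)*115 + 288 = (101 - 11)*115 + 288 = 90*115 + 288 = 10350 + 288 = 10638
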